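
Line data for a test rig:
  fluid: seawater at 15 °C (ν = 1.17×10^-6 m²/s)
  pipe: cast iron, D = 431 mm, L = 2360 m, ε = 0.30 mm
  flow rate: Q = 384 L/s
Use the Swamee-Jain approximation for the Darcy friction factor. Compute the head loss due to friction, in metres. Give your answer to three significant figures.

h_f ≈ 35.8 m

V = 4Q/(πD²) = 4·0.384/(π·0.431²) = 2.632 m/s
Re = VD/ν = 2.632·0.431/1.17×10^-6 = 9.70×10^5 → turbulent
ε/D = 0.30/431 = 6.96×10^-4
Swamee-Jain: f = 0.01852
h_f = f(L/D)V²/(2g) = 0.01852·(2360/0.431)·2.632²/(2·9.81) = 35.80 m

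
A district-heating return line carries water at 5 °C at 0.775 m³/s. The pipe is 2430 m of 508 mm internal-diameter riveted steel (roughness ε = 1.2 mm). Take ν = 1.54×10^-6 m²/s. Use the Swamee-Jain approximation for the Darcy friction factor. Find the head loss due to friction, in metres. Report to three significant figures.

h_f ≈ 88.0 m

V = 4Q/(πD²) = 4·0.775/(π·0.508²) = 3.824 m/s
Re = VD/ν = 3.824·0.508/1.54×10^-6 = 1.26×10^6 → turbulent
ε/D = 1.2/508 = 0.00236
Swamee-Jain: f = 0.02468
h_f = f(L/D)V²/(2g) = 0.02468·(2430/0.508)·3.824²/(2·9.81) = 87.99 m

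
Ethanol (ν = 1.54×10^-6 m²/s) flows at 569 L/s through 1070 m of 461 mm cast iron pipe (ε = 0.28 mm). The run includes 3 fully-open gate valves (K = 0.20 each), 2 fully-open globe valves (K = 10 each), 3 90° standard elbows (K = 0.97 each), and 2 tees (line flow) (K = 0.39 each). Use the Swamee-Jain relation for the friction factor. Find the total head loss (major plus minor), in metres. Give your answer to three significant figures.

V = 4Q/(πD²) = 3.409 m/s; V²/2g = 0.5923 m
Re = 1.02×10^6, ε/D = 6.07×10^-4 → f = 0.01798 (Swamee-Jain)
Major: h_f = f(L/D)·V²/2g = 0.01798·2321·0.5923 = 24.71 m
Minor: ΣK = 24.3; h_m = ΣK·V²/2g = 14.39 m
Total H_L = 24.71 + 14.39 = 39.10 m

H_L ≈ 39.1 m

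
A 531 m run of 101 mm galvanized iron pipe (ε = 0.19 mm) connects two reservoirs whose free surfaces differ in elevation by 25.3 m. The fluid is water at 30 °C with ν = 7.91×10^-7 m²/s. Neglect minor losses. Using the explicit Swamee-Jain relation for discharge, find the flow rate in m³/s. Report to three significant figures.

Swamee-Jain (Type II): Q = -0.965·√(gD⁵h_f/L)·ln[ε/(3.7D) + √(3.17ν²L/(gD³h_f))]
√(gD⁵h_f/L) = √(9.81·0.101⁵·25.3/531) = 0.002216
ε/(3.7D) = 5.08×10^-4; √(3.17ν²L/(gD³h_f)) = 6.42×10^-5
Q = -0.965·0.002216·ln(5.726×10^-4) = 0.01597 m³/s
Check: V = 1.99 m/s, Re = 2.54×10^5, f = 0.02394, h_f = 25.5 m ≈ 25.3 m ✓

Q ≈ 0.0160 m³/s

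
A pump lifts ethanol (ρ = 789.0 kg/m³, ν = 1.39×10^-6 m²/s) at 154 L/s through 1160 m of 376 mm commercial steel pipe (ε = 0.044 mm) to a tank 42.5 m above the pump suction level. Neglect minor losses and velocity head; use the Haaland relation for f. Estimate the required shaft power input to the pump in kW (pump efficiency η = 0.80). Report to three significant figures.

P_shaft ≈ 70.1 kW

V = 4Q/(πD²) = 1.387 m/s; Re = 3.75×10^5; ε/D = 1.17×10^-4; f = 0.01494
h_f = f(L/D)V²/2g = 4.519 m
Total head H = z + h_f = 42.5 + 4.519 = 47.02 m
P_hyd = ρgQH = 789.0·9.81·0.154·47.02 = 56.05 kW
P_shaft = P_hyd/η = 56.05/0.80 = 70.06 kW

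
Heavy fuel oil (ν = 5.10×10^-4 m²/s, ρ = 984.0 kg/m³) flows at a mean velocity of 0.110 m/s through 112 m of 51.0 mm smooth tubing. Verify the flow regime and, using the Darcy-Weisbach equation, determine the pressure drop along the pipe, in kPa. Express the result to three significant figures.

Re = VD/ν = 0.110·0.05100/5.10×10^-4 = 11.0 → laminar (Re < 2300)
f = 64/Re = 5.818
h_f = f(L/D)V²/(2g) = 5.818·(112/0.05100)·0.110²/(2·9.81) = 7.880 m
Δp = ρg·h_f = 984.0·9.81·7.880 = 76.07 kPa

Δp ≈ 76.1 kPa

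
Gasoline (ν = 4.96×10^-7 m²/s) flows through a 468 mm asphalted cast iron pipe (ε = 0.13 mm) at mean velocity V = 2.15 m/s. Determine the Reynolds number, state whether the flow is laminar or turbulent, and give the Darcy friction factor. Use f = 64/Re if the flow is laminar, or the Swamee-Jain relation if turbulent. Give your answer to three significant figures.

Re ≈ 2.03×10^6; turbulent; f ≈ 0.0152

Re = VD/ν = 2.150·0.468/4.96×10^-7 = 2.03×10^6
Re > 4000 → turbulent; ε/D = 2.78×10^-4
Swamee-Jain: f = 0.01517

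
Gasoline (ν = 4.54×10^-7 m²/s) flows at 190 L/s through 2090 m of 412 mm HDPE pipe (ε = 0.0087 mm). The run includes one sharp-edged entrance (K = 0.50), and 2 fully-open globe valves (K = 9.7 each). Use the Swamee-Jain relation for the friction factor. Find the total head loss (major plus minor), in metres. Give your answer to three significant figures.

H_L ≈ 8.20 m

V = 4Q/(πD²) = 1.425 m/s; V²/2g = 0.1035 m
Re = 1.29×10^6, ε/D = 2.11×10^-5 → f = 0.01170 (Swamee-Jain)
Major: h_f = f(L/D)·V²/2g = 0.01170·5073·0.1035 = 6.144 m
Minor: ΣK = 19.9; h_m = ΣK·V²/2g = 2.060 m
Total H_L = 6.144 + 2.060 = 8.204 m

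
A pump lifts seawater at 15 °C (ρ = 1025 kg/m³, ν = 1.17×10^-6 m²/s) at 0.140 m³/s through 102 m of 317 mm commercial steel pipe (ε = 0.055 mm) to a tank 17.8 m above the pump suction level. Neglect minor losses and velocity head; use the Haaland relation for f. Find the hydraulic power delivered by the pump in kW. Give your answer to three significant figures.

P_hyd ≈ 26.2 kW

V = 4Q/(πD²) = 1.774 m/s; Re = 4.81×10^5; ε/D = 1.74×10^-4; f = 0.01509
h_f = f(L/D)V²/2g = 0.7787 m
Total head H = z + h_f = 17.8 + 0.7787 = 18.58 m
P_hyd = ρgQH = 1025·9.81·0.140·18.58 = 26.15 kW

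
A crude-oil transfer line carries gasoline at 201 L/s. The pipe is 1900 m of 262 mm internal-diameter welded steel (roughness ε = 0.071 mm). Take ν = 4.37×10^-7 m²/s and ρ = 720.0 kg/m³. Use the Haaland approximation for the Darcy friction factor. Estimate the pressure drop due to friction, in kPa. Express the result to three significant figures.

V = 4Q/(πD²) = 4·0.201/(π·0.262²) = 3.728 m/s
Re = VD/ν = 3.728·0.262/4.37×10^-7 = 2.24×10^6 → turbulent
ε/D = 0.071/262 = 2.71×10^-4
Haaland: f = 0.01497
h_f = f(L/D)V²/(2g) = 0.01497·(1900/0.262)·3.728²/(2·9.81) = 76.90 m
Δp = ρg·h_f = 720.0·9.81·76.90 = 543.2 kPa

Δp ≈ 543 kPa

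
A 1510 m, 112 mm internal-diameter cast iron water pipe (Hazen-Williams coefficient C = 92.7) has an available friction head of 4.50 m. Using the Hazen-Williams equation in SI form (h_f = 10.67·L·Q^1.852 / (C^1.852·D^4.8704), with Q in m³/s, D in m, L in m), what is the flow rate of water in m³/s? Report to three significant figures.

Q ≈ 0.00353 m³/s

Rearranging: Q = [h_f·C^1.852·D^4.8704 / (10.67·L)]^(1/1.852)
Q = [4.50·92.7^1.852·0.112^4.8704 / (10.67·1510)]^0.540 = 0.003530 m³/s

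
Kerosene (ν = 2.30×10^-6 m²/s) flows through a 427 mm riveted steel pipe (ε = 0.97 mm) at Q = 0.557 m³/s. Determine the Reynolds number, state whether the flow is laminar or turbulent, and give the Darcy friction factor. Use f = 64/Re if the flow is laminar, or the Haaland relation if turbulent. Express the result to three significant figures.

Re ≈ 7.22×10^5; turbulent; f ≈ 0.0245

V = 4Q/(πD²) = 3.890 m/s
Re = VD/ν = 3.890·0.427/2.30×10^-6 = 7.22×10^5
Re > 4000 → turbulent; ε/D = 0.00227
Haaland: f = 0.02449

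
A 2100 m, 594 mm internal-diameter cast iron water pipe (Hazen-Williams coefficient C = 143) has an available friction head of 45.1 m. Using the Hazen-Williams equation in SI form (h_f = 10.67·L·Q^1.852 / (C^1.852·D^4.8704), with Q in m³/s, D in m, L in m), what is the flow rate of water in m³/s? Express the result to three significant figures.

Q ≈ 1.27 m³/s

Rearranging: Q = [h_f·C^1.852·D^4.8704 / (10.67·L)]^(1/1.852)
Q = [45.1·143^1.852·0.594^4.8704 / (10.67·2100)]^0.540 = 1.272 m³/s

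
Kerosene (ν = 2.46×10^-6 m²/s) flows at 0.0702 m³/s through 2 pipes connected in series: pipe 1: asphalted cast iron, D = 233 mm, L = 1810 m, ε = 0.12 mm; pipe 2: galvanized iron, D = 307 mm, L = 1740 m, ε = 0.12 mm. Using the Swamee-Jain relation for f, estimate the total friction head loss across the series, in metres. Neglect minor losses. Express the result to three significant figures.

Pipe 1: V = 1.646 m/s, Re = 1.56×10^5, ε/D = 5.15×10^-4, f = 0.01947, h_1 = f(L/D)V²/2g = 20.89 m
Pipe 2: V = 0.9484 m/s, Re = 1.18×10^5, ε/D = 3.91×10^-4, f = 0.01948, h_2 = f(L/D)V²/2g = 5.061 m
Series → Q common, losses add: H = Σh = 25.95 m

H ≈ 26.0 m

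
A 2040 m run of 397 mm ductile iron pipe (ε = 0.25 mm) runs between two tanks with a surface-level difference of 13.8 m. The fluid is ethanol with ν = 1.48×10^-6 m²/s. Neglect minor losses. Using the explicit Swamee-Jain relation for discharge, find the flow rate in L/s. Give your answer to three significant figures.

Swamee-Jain (Type II): Q = -0.965·√(gD⁵h_f/L)·ln[ε/(3.7D) + √(3.17ν²L/(gD³h_f))]
√(gD⁵h_f/L) = √(9.81·0.397⁵·13.8/2040) = 0.02558
ε/(3.7D) = 1.70×10^-4; √(3.17ν²L/(gD³h_f)) = 4.09×10^-5
Q = -0.965·0.02558·ln(2.111×10^-4) = 0.2089 m³/s
Check: V = 1.69 m/s, Re = 4.53×10^5, f = 0.01862, h_f = 13.9 m ≈ 13.8 m ✓

Q ≈ 209 L/s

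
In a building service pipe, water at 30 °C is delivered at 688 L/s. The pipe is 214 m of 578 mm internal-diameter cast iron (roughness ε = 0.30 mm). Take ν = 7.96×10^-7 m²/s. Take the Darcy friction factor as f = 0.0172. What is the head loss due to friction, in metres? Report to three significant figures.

V = 4Q/(πD²) = 4·0.688/(π·0.578²) = 2.622 m/s
h_f = f(L/D)V²/(2g) = 0.01720·(214/0.578)·2.622²/(2·9.81) = 2.232 m

h_f ≈ 2.23 m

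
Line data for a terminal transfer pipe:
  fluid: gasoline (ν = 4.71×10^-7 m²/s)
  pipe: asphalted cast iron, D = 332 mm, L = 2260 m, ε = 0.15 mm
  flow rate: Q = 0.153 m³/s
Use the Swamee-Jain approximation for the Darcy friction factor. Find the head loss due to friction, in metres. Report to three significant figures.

V = 4Q/(πD²) = 4·0.153/(π·0.332²) = 1.767 m/s
Re = VD/ν = 1.767·0.332/4.71×10^-7 = 1.25×10^6 → turbulent
ε/D = 0.15/332 = 4.52×10^-4
Swamee-Jain: f = 0.01686
h_f = f(L/D)V²/(2g) = 0.01686·(2260/0.332)·1.767²/(2·9.81) = 18.27 m

h_f ≈ 18.3 m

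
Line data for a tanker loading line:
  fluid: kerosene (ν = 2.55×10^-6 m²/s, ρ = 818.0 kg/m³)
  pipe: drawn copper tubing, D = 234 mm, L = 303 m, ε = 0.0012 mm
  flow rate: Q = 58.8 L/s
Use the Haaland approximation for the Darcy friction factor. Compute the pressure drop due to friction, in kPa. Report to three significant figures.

V = 4Q/(πD²) = 4·0.0588/(π·0.234²) = 1.367 m/s
Re = VD/ν = 1.367·0.234/2.55×10^-6 = 1.25×10^5 → turbulent
ε/D = 0.0012/234 = 5.13×10^-6
Haaland: f = 0.01703
h_f = f(L/D)V²/(2g) = 0.01703·(303/0.234)·1.367²/(2·9.81) = 2.101 m
Δp = ρg·h_f = 818.0·9.81·2.101 = 16.86 kPa

Δp ≈ 16.9 kPa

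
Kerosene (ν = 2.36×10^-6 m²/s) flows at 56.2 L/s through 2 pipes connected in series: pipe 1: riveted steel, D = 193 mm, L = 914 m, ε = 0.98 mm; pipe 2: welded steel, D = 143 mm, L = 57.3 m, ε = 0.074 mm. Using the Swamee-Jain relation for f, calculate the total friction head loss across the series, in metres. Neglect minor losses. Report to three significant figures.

Pipe 1: V = 1.921 m/s, Re = 1.57×10^5, ε/D = 0.00508, f = 0.03131, h_1 = f(L/D)V²/2g = 27.89 m
Pipe 2: V = 3.499 m/s, Re = 2.12×10^5, ε/D = 5.17×10^-4, f = 0.01893, h_2 = f(L/D)V²/2g = 4.734 m
Series → Q common, losses add: H = Σh = 32.62 m

H ≈ 32.6 m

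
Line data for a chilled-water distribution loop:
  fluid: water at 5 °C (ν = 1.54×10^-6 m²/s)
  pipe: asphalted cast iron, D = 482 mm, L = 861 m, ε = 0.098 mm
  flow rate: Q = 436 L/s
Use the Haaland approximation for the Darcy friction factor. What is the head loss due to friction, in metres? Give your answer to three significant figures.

h_f ≈ 7.74 m

V = 4Q/(πD²) = 4·0.436/(π·0.482²) = 2.389 m/s
Re = VD/ν = 2.389·0.482/1.54×10^-6 = 7.48×10^5 → turbulent
ε/D = 0.098/482 = 2.03×10^-4
Haaland: f = 0.01488
h_f = f(L/D)V²/(2g) = 0.01488·(861/0.482)·2.389²/(2·9.81) = 7.735 m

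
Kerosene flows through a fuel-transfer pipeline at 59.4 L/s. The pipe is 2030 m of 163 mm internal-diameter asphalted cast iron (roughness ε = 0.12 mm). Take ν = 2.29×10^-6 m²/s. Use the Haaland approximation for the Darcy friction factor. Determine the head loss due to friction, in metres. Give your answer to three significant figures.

V = 4Q/(πD²) = 4·0.0594/(π·0.163²) = 2.847 m/s
Re = VD/ν = 2.847·0.163/2.29×10^-6 = 2.03×10^5 → turbulent
ε/D = 0.12/163 = 7.36×10^-4
Haaland: f = 0.01977
h_f = f(L/D)V²/(2g) = 0.01977·(2030/0.163)·2.847²/(2·9.81) = 101.7 m

h_f ≈ 102 m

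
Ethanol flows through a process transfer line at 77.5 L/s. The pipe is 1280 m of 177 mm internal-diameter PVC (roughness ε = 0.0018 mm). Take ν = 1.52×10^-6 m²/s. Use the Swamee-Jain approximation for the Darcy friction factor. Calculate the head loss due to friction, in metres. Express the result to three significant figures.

V = 4Q/(πD²) = 4·0.0775/(π·0.177²) = 3.150 m/s
Re = VD/ν = 3.150·0.177/1.52×10^-6 = 3.67×10^5 → turbulent
ε/D = 0.0018/177 = 1.02×10^-5
Swamee-Jain: f = 0.01398
h_f = f(L/D)V²/(2g) = 0.01398·(1280/0.177)·3.150²/(2·9.81) = 51.13 m

h_f ≈ 51.1 m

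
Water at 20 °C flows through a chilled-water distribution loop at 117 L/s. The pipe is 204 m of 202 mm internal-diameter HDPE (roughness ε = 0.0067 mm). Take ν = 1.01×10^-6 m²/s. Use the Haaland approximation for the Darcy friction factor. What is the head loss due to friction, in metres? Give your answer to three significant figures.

h_f ≈ 8.74 m

V = 4Q/(πD²) = 4·0.117/(π·0.202²) = 3.651 m/s
Re = VD/ν = 3.651·0.202/1.01×10^-6 = 7.30×10^5 → turbulent
ε/D = 0.0067/202 = 3.32×10^-5
Haaland: f = 0.01274
h_f = f(L/D)V²/(2g) = 0.01274·(204/0.202)·3.651²/(2·9.81) = 8.738 m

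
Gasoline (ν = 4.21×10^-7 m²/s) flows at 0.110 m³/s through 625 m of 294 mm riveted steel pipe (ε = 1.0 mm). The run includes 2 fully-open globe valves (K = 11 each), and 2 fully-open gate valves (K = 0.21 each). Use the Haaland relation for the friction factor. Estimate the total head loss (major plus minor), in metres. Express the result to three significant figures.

V = 4Q/(πD²) = 1.620 m/s; V²/2g = 0.1338 m
Re = 1.13×10^6, ε/D = 0.00340 → f = 0.02727 (Haaland)
Major: h_f = f(L/D)·V²/2g = 0.02727·2126·0.1338 = 7.757 m
Minor: ΣK = 22.4; h_m = ΣK·V²/2g = 3.000 m
Total H_L = 7.757 + 3.000 = 10.76 m

H_L ≈ 10.8 m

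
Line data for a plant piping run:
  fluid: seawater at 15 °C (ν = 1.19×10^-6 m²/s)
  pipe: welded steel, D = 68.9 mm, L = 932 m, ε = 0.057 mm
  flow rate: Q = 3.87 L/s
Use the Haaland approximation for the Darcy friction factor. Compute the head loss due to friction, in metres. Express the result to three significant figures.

V = 4Q/(πD²) = 4·0.00387/(π·0.0689²) = 1.038 m/s
Re = VD/ν = 1.038·0.0689/1.19×10^-6 = 6.01×10^4 → turbulent
ε/D = 0.057/68.9 = 8.27×10^-4
Haaland: f = 0.02265
h_f = f(L/D)V²/(2g) = 0.02265·(932/0.0689)·1.038²/(2·9.81) = 16.82 m

h_f ≈ 16.8 m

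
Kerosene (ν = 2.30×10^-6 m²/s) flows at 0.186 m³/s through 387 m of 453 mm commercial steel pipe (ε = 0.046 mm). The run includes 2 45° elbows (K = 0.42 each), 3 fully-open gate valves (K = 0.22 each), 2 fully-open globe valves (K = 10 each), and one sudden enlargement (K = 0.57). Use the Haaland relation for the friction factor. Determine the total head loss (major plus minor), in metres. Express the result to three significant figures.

V = 4Q/(πD²) = 1.154 m/s; V²/2g = 0.06788 m
Re = 2.27×10^5, ε/D = 1.02×10^-4 → f = 0.01588 (Haaland)
Major: h_f = f(L/D)·V²/2g = 0.01588·854.3·0.06788 = 0.9208 m
Minor: ΣK = 22.1; h_m = ΣK·V²/2g = 1.498 m
Total H_L = 0.9208 + 1.498 = 2.419 m

H_L ≈ 2.42 m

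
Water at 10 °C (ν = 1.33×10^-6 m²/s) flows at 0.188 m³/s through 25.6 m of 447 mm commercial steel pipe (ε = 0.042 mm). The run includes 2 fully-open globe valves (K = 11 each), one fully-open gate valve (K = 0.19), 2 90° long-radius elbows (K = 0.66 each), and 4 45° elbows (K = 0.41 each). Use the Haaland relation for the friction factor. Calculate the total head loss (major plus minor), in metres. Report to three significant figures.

H_L ≈ 1.90 m

V = 4Q/(πD²) = 1.198 m/s; V²/2g = 0.07315 m
Re = 4.03×10^5, ε/D = 9.40×10^-5 → f = 0.01458 (Haaland)
Major: h_f = f(L/D)·V²/2g = 0.01458·57.27·0.07315 = 0.06108 m
Minor: ΣK = 25.1; h_m = ΣK·V²/2g = 1.840 m
Total H_L = 0.06108 + 1.840 = 1.901 m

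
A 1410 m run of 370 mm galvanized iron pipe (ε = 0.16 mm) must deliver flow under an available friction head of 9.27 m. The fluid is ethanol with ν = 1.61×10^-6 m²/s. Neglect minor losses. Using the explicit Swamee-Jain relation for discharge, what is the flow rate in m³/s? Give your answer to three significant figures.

Swamee-Jain (Type II): Q = -0.965·√(gD⁵h_f/L)·ln[ε/(3.7D) + √(3.17ν²L/(gD³h_f))]
√(gD⁵h_f/L) = √(9.81·0.370⁵·9.27/1410) = 0.02115
ε/(3.7D) = 1.17×10^-4; √(3.17ν²L/(gD³h_f)) = 5.02×10^-5
Q = -0.965·0.02115·ln(1.670×10^-4) = 0.1775 m³/s
Check: V = 1.65 m/s, Re = 3.79×10^5, f = 0.01763, h_f = 9.33 m ≈ 9.27 m ✓

Q ≈ 0.177 m³/s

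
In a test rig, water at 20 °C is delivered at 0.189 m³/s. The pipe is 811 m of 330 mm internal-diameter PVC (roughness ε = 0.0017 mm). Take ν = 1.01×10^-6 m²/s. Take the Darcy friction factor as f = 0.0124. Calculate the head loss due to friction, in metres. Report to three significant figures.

V = 4Q/(πD²) = 4·0.189/(π·0.330²) = 2.210 m/s
h_f = f(L/D)V²/(2g) = 0.01240·(811/0.330)·2.210²/(2·9.81) = 7.584 m

h_f ≈ 7.58 m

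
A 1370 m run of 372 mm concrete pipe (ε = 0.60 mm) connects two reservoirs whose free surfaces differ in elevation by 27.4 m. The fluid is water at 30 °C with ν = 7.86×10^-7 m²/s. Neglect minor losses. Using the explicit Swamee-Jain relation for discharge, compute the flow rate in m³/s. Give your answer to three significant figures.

Swamee-Jain (Type II): Q = -0.965·√(gD⁵h_f/L)·ln[ε/(3.7D) + √(3.17ν²L/(gD³h_f))]
√(gD⁵h_f/L) = √(9.81·0.372⁵·27.4/1370) = 0.03739
ε/(3.7D) = 4.36×10^-4; √(3.17ν²L/(gD³h_f)) = 1.39×10^-5
Q = -0.965·0.03739·ln(4.498×10^-4) = 0.2780 m³/s
Check: V = 2.56 m/s, Re = 1.21×10^6, f = 0.02239, h_f = 27.5 m ≈ 27.4 m ✓

Q ≈ 0.278 m³/s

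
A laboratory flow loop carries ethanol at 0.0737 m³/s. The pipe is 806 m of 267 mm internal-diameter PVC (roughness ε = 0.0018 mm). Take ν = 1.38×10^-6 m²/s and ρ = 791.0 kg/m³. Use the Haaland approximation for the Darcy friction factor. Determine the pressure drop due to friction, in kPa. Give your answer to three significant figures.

V = 4Q/(πD²) = 4·0.0737/(π·0.267²) = 1.316 m/s
Re = VD/ν = 1.316·0.267/1.38×10^-6 = 2.55×10^5 → turbulent
ε/D = 0.0018/267 = 6.74×10^-6
Haaland: f = 0.01484
h_f = f(L/D)V²/(2g) = 0.01484·(806/0.267)·1.316²/(2·9.81) = 3.956 m
Δp = ρg·h_f = 791.0·9.81·3.956 = 30.70 kPa

Δp ≈ 30.7 kPa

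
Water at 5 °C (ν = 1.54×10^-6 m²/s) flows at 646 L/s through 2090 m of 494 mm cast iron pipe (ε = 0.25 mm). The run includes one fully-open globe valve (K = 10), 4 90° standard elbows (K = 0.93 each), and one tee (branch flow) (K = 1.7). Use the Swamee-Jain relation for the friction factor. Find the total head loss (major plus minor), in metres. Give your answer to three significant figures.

V = 4Q/(πD²) = 3.370 m/s; V²/2g = 0.5790 m
Re = 1.08×10^6, ε/D = 5.06×10^-4 → f = 0.01730 (Swamee-Jain)
Major: h_f = f(L/D)·V²/2g = 0.01730·4231·0.5790 = 42.39 m
Minor: ΣK = 15.4; h_m = ΣK·V²/2g = 8.928 m
Total H_L = 42.39 + 8.928 = 51.31 m

H_L ≈ 51.3 m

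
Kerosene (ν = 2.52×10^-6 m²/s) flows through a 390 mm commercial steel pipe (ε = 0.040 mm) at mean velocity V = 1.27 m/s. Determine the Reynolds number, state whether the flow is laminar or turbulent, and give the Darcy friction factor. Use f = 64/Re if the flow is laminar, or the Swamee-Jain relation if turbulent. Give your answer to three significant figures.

Re ≈ 1.97×10^5; turbulent; f ≈ 0.0165

Re = VD/ν = 1.270·0.390/2.52×10^-6 = 1.97×10^5
Re > 4000 → turbulent; ε/D = 1.03×10^-4
Swamee-Jain: f = 0.01645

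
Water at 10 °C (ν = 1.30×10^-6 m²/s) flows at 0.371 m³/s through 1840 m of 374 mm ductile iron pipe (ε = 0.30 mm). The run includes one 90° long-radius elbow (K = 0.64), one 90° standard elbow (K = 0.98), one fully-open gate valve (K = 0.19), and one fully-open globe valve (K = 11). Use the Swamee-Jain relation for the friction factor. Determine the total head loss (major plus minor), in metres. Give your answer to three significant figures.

H_L ≈ 62.0 m

V = 4Q/(πD²) = 3.377 m/s; V²/2g = 0.5813 m
Re = 9.72×10^5, ε/D = 8.02×10^-4 → f = 0.01908 (Swamee-Jain)
Major: h_f = f(L/D)·V²/2g = 0.01908·4920·0.5813 = 54.58 m
Minor: ΣK = 12.8; h_m = ΣK·V²/2g = 7.446 m
Total H_L = 54.58 + 7.446 = 62.02 m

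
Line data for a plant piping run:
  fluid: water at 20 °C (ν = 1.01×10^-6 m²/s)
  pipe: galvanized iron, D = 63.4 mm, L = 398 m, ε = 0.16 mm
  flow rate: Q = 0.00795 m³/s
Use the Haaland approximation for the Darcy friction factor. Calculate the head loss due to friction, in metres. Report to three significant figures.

h_f ≈ 52.4 m

V = 4Q/(πD²) = 4·0.00795/(π·0.0634²) = 2.518 m/s
Re = VD/ν = 2.518·0.0634/1.01×10^-6 = 1.58×10^5 → turbulent
ε/D = 0.16/63.4 = 0.00252
Haaland: f = 0.02583
h_f = f(L/D)V²/(2g) = 0.02583·(398/0.0634)·2.518²/(2·9.81) = 52.42 m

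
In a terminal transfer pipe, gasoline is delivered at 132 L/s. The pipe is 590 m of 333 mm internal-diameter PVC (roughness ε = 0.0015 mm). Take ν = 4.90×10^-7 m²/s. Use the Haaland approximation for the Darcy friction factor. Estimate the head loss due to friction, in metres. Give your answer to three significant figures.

V = 4Q/(πD²) = 4·0.132/(π·0.333²) = 1.516 m/s
Re = VD/ν = 1.516·0.333/4.90×10^-7 = 1.03×10^6 → turbulent
ε/D = 0.0015/333 = 4.50×10^-6
Haaland: f = 0.01161
h_f = f(L/D)V²/(2g) = 0.01161·(590/0.333)·1.516²/(2·9.81) = 2.408 m

h_f ≈ 2.41 m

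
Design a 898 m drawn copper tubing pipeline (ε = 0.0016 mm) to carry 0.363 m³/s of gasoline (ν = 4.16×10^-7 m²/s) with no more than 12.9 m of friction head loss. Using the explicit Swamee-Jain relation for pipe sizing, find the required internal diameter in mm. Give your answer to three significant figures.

D ≈ 377 mm

Swamee-Jain (Type III): D = 0.66·[ε^1.25·(LQ²/(gh_f))^4.75 + ν·Q^9.4·(L/(gh_f))^5.2]^0.04
LQ²/(gh_f) = 0.9350; L/(gh_f) = 7.096
Term 1 = ε^1.25·(…)^4.75 = 4.14×10^-8; Term 2 = ν·Q^9.4·(…)^5.2 = 8.08×10^-7
D = 0.66·(4.14×10^-8 + 8.08×10^-7)^0.04 = 0.3773 m = 377 mm
Check: V = 3.25 m/s, Re = 2.94×10^6, f = 0.009964, h_f = 12.7 m ≈ 12.9 m ✓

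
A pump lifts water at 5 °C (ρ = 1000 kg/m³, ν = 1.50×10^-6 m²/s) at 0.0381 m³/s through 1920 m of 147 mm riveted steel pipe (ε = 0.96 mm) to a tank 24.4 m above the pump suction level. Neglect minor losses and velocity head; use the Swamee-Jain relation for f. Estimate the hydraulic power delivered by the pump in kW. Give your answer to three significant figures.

V = 4Q/(πD²) = 2.245 m/s; Re = 2.20×10^5; ε/D = 0.00653; f = 0.03350
h_f = f(L/D)V²/2g = 112.4 m
Total head H = z + h_f = 24.4 + 112.4 = 136.8 m
P_hyd = ρgQH = 1000·9.81·0.0381·136.8 = 51.13 kW

P_hyd ≈ 51.1 kW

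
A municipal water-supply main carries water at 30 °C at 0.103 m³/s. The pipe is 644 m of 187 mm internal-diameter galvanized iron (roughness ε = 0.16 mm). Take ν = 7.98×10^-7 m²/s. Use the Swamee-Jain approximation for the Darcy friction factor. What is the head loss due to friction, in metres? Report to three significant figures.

h_f ≈ 47.9 m

V = 4Q/(πD²) = 4·0.103/(π·0.187²) = 3.750 m/s
Re = VD/ν = 3.750·0.187/7.98×10^-7 = 8.79×10^5 → turbulent
ε/D = 0.16/187 = 8.56×10^-4
Swamee-Jain: f = 0.01940
h_f = f(L/D)V²/(2g) = 0.01940·(644/0.187)·3.750²/(2·9.81) = 47.88 m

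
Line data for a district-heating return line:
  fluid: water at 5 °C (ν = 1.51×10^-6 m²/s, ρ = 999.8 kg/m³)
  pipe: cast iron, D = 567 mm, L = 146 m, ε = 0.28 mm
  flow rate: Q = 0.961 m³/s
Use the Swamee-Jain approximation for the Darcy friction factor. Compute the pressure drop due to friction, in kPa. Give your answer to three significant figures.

Δp ≈ 31.9 kPa

V = 4Q/(πD²) = 4·0.961/(π·0.567²) = 3.806 m/s
Re = VD/ν = 3.806·0.567/1.51×10^-6 = 1.43×10^6 → turbulent
ε/D = 0.28/567 = 4.94×10^-4
Swamee-Jain: f = 0.01710
h_f = f(L/D)V²/(2g) = 0.01710·(146/0.567)·3.806²/(2·9.81) = 3.251 m
Δp = ρg·h_f = 999.8·9.81·3.251 = 31.88 kPa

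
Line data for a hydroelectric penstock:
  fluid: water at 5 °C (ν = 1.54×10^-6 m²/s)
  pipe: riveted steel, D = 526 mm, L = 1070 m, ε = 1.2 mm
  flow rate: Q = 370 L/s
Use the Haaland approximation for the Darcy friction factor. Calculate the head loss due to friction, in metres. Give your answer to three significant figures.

V = 4Q/(πD²) = 4·0.370/(π·0.526²) = 1.703 m/s
Re = VD/ν = 1.703·0.526/1.54×10^-6 = 5.82×10^5 → turbulent
ε/D = 1.2/526 = 0.00228
Haaland: f = 0.02456
h_f = f(L/D)V²/(2g) = 0.02456·(1070/0.526)·1.703²/(2·9.81) = 7.384 m

h_f ≈ 7.38 m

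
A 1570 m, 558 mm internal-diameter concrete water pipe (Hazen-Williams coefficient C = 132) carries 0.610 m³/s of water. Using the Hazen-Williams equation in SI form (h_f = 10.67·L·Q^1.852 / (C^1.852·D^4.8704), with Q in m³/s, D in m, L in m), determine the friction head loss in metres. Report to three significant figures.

h_f ≈ 13.6 m

h_f = 10.67·1570·0.610^1.852 / (132^1.852·0.558^4.8704) = 13.59 m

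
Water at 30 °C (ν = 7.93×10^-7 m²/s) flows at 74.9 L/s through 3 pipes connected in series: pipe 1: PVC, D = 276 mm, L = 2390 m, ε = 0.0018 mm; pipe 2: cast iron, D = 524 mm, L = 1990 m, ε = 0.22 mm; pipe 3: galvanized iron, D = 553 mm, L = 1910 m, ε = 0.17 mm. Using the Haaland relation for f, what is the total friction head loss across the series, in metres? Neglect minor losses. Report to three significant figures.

H ≈ 10.0 m

Pipe 1: V = 1.252 m/s, Re = 4.36×10^5, ε/D = 6.52×10^-6, f = 0.01346, h_1 = f(L/D)V²/2g = 9.308 m
Pipe 2: V = 0.3473 m/s, Re = 2.30×10^5, ε/D = 4.20×10^-4, f = 0.01798, h_2 = f(L/D)V²/2g = 0.4197 m
Pipe 3: V = 0.3118 m/s, Re = 2.17×10^5, ε/D = 3.07×10^-4, f = 0.01739, h_3 = f(L/D)V²/2g = 0.2977 m
Series → Q common, losses add: H = Σh = 10.03 m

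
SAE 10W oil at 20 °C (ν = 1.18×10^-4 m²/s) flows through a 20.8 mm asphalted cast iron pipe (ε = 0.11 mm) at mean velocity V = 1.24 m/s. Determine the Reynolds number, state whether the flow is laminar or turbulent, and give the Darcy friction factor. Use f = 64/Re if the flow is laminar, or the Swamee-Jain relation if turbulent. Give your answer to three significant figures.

Re = VD/ν = 1.240·0.0208/1.18×10^-4 = 219
Re < 2300 → laminar → f = 64/Re = 0.2928

Re ≈ 219; laminar; f = 64/Re ≈ 0.293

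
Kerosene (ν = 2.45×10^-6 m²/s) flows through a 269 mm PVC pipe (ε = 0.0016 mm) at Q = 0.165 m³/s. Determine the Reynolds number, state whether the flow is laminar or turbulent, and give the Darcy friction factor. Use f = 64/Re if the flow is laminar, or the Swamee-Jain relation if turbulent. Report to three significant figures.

Re ≈ 3.19×10^5; turbulent; f ≈ 0.0143

V = 4Q/(πD²) = 2.903 m/s
Re = VD/ν = 2.903·0.269/2.45×10^-6 = 3.19×10^5
Re > 4000 → turbulent; ε/D = 5.95×10^-6
Swamee-Jain: f = 0.01428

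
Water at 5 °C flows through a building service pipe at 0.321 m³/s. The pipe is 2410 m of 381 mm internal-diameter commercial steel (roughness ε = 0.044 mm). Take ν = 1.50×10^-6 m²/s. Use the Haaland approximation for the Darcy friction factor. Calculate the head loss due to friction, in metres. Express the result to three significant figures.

V = 4Q/(πD²) = 4·0.321/(π·0.381²) = 2.816 m/s
Re = VD/ν = 2.816·0.381/1.50×10^-6 = 7.15×10^5 → turbulent
ε/D = 0.044/381 = 1.15×10^-4
Haaland: f = 0.01393
h_f = f(L/D)V²/(2g) = 0.01393·(2410/0.381)·2.816²/(2·9.81) = 35.60 m

h_f ≈ 35.6 m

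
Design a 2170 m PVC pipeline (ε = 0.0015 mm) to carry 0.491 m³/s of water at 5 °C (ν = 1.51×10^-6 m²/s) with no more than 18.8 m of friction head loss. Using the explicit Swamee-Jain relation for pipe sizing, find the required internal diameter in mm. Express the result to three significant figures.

D ≈ 494 mm

Swamee-Jain (Type III): D = 0.66·[ε^1.25·(LQ²/(gh_f))^4.75 + ν·Q^9.4·(L/(gh_f))^5.2]^0.04
LQ²/(gh_f) = 2.837; L/(gh_f) = 11.77
Term 1 = ε^1.25·(…)^4.75 = 7.43×10^-6; Term 2 = ν·Q^9.4·(…)^5.2 = 6.96×10^-4
D = 0.66·(7.43×10^-6 + 6.96×10^-4)^0.04 = 0.4937 m = 494 mm
Check: V = 2.57 m/s, Re = 8.39×10^5, f = 0.01203, h_f = 17.7 m ≈ 18.8 m ✓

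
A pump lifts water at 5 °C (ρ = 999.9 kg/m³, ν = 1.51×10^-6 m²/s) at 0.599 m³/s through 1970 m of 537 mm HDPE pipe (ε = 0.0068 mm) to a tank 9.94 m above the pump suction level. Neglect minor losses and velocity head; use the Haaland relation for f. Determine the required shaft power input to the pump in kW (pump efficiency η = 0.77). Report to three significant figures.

V = 4Q/(πD²) = 2.645 m/s; Re = 9.41×10^5; ε/D = 1.27×10^-5; f = 0.01193
h_f = f(L/D)V²/2g = 15.60 m
Total head H = z + h_f = 9.94 + 15.60 = 25.54 m
P_hyd = ρgQH = 999.9·9.81·0.599·25.54 = 150.1 kW
P_shaft = P_hyd/η = 150.1/0.77 = 194.9 kW

P_shaft ≈ 195 kW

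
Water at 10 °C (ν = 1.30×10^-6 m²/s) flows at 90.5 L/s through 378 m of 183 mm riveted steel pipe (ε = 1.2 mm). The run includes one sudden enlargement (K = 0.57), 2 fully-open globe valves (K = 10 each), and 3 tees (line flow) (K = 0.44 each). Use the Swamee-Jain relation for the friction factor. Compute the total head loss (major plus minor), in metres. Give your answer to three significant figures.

V = 4Q/(πD²) = 3.441 m/s; V²/2g = 0.6034 m
Re = 4.84×10^5, ε/D = 0.00656 → f = 0.03328 (Swamee-Jain)
Major: h_f = f(L/D)·V²/2g = 0.03328·2066·0.6034 = 41.48 m
Minor: ΣK = 21.9; h_m = ΣK·V²/2g = 13.21 m
Total H_L = 41.48 + 13.21 = 54.69 m

H_L ≈ 54.7 m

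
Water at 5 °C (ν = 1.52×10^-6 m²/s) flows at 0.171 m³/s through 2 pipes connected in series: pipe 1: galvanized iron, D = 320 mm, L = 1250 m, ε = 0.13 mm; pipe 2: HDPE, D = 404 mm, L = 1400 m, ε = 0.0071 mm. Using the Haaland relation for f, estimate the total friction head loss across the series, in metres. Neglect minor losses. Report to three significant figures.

Pipe 1: V = 2.126 m/s, Re = 4.48×10^5, ε/D = 4.06×10^-4, f = 0.01705, h_1 = f(L/D)V²/2g = 15.35 m
Pipe 2: V = 1.334 m/s, Re = 3.55×10^5, ε/D = 1.76×10^-5, f = 0.01407, h_2 = f(L/D)V²/2g = 4.421 m
Series → Q common, losses add: H = Σh = 19.77 m

H ≈ 19.8 m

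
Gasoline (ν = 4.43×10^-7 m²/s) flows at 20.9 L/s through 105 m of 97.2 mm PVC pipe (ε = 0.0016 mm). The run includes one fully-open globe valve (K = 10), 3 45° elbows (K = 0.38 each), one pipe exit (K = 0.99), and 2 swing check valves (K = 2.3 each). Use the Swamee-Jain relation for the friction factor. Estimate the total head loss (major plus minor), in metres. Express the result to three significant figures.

H_L ≈ 12.4 m

V = 4Q/(πD²) = 2.817 m/s; V²/2g = 0.4043 m
Re = 6.18×10^5, ε/D = 1.65×10^-5 → f = 0.01291 (Swamee-Jain)
Major: h_f = f(L/D)·V²/2g = 0.01291·1080·0.4043 = 5.637 m
Minor: ΣK = 16.7; h_m = ΣK·V²/2g = 6.765 m
Total H_L = 5.637 + 6.765 = 12.40 m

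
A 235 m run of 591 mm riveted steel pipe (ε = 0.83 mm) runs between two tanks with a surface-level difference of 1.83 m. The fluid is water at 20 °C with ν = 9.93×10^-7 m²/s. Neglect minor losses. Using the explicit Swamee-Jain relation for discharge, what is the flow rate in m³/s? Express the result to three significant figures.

Swamee-Jain (Type II): Q = -0.965·√(gD⁵h_f/L)·ln[ε/(3.7D) + √(3.17ν²L/(gD³h_f))]
√(gD⁵h_f/L) = √(9.81·0.591⁵·1.83/235) = 0.07422
ε/(3.7D) = 3.80×10^-4; √(3.17ν²L/(gD³h_f)) = 1.41×10^-5
Q = -0.965·0.07422·ln(3.936×10^-4) = 0.5615 m³/s
Check: V = 2.05 m/s, Re = 1.22×10^6, f = 0.02163, h_f = 1.84 m ≈ 1.83 m ✓

Q ≈ 0.561 m³/s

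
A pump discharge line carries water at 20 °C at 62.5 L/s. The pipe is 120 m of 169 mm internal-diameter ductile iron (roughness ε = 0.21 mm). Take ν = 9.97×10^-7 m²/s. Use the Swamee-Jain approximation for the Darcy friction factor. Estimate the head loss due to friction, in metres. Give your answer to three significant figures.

V = 4Q/(πD²) = 4·0.0625/(π·0.169²) = 2.786 m/s
Re = VD/ν = 2.786·0.169/9.97×10^-7 = 4.72×10^5 → turbulent
ε/D = 0.21/169 = 0.00124
Swamee-Jain: f = 0.02138
h_f = f(L/D)V²/(2g) = 0.02138·(120/0.169)·2.786²/(2·9.81) = 6.007 m

h_f ≈ 6.01 m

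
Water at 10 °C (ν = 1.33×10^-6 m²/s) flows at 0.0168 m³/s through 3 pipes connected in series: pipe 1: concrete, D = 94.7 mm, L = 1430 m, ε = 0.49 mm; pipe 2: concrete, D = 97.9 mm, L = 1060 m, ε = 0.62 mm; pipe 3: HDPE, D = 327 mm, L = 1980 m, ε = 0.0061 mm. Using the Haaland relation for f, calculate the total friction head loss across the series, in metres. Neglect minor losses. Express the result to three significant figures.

H ≈ 228 m

Pipe 1: V = 2.385 m/s, Re = 1.70×10^5, ε/D = 0.00517, f = 0.03124, h_1 = f(L/D)V²/2g = 136.8 m
Pipe 2: V = 2.232 m/s, Re = 1.64×10^5, ε/D = 0.00633, f = 0.03318, h_2 = f(L/D)V²/2g = 91.20 m
Pipe 3: V = 0.2000 m/s, Re = 4.92×10^4, ε/D = 1.87×10^-5, f = 0.02083, h_3 = f(L/D)V²/2g = 0.2573 m
Series → Q common, losses add: H = Σh = 228.3 m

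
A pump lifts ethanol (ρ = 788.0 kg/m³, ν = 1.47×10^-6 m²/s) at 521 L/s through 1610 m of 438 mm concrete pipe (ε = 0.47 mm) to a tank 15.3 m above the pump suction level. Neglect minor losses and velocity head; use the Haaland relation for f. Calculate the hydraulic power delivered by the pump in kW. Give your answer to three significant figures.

P_hyd ≈ 244 kW

V = 4Q/(πD²) = 3.458 m/s; Re = 1.03×10^6; ε/D = 0.00107; f = 0.02026
h_f = f(L/D)V²/2g = 45.39 m
Total head H = z + h_f = 15.3 + 45.39 = 60.69 m
P_hyd = ρgQH = 788.0·9.81·0.521·60.69 = 244.4 kW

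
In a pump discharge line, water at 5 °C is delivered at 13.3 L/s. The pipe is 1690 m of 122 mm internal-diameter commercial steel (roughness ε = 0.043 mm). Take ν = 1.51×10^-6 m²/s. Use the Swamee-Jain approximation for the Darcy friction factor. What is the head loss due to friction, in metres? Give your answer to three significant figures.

h_f ≈ 18.3 m

V = 4Q/(πD²) = 4·0.0133/(π·0.122²) = 1.138 m/s
Re = VD/ν = 1.138·0.122/1.51×10^-6 = 9.19×10^4 → turbulent
ε/D = 0.043/122 = 3.52×10^-4
Swamee-Jain: f = 0.01999
h_f = f(L/D)V²/(2g) = 0.01999·(1690/0.122)·1.138²/(2·9.81) = 18.27 m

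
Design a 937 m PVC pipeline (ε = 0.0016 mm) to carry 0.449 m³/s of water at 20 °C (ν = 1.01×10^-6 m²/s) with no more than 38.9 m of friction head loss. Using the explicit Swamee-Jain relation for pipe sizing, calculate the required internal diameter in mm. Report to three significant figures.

D ≈ 339 mm

Swamee-Jain (Type III): D = 0.66·[ε^1.25·(LQ²/(gh_f))^4.75 + ν·Q^9.4·(L/(gh_f))^5.2]^0.04
LQ²/(gh_f) = 0.4950; L/(gh_f) = 2.455
Term 1 = ε^1.25·(…)^4.75 = 2.02×10^-9; Term 2 = ν·Q^9.4·(…)^5.2 = 5.81×10^-8
D = 0.66·(2.02×10^-9 + 5.81×10^-8)^0.04 = 0.3394 m = 339 mm
Check: V = 4.96 m/s, Re = 1.67×10^6, f = 0.01083, h_f = 37.5 m ≈ 38.9 m ✓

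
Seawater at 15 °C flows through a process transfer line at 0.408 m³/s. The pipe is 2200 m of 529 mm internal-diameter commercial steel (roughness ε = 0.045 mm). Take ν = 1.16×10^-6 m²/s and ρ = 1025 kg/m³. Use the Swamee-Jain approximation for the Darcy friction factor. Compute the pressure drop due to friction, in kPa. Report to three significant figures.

Δp ≈ 99.1 kPa

V = 4Q/(πD²) = 4·0.408/(π·0.529²) = 1.856 m/s
Re = VD/ν = 1.856·0.529/1.16×10^-6 = 8.47×10^5 → turbulent
ε/D = 0.045/529 = 8.51×10^-5
Swamee-Jain: f = 0.01349
h_f = f(L/D)V²/(2g) = 0.01349·(2200/0.529)·1.856²/(2·9.81) = 9.853 m
Δp = ρg·h_f = 1025·9.81·9.853 = 99.07 kPa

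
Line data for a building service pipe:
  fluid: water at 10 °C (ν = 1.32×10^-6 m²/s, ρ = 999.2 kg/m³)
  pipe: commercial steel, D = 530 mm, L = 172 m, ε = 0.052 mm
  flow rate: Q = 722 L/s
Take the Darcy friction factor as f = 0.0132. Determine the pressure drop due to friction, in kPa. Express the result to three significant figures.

Δp ≈ 22.9 kPa

V = 4Q/(πD²) = 4·0.722/(π·0.530²) = 3.273 m/s
h_f = f(L/D)V²/(2g) = 0.01320·(172/0.530)·3.273²/(2·9.81) = 2.338 m
Δp = ρg·h_f = 999.2·9.81·2.338 = 22.92 kPa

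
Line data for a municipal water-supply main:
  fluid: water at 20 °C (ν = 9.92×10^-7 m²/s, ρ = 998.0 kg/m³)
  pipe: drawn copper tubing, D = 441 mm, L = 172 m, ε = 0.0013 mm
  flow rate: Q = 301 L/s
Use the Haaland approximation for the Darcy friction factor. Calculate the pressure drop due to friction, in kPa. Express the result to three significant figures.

V = 4Q/(πD²) = 4·0.301/(π·0.441²) = 1.971 m/s
Re = VD/ν = 1.971·0.441/9.92×10^-7 = 8.76×10^5 → turbulent
ε/D = 0.0013/441 = 2.95×10^-6
Haaland: f = 0.01189
h_f = f(L/D)V²/(2g) = 0.01189·(172/0.441)·1.971²/(2·9.81) = 0.9180 m
Δp = ρg·h_f = 998.0·9.81·0.9180 = 8.988 kPa

Δp ≈ 8.99 kPa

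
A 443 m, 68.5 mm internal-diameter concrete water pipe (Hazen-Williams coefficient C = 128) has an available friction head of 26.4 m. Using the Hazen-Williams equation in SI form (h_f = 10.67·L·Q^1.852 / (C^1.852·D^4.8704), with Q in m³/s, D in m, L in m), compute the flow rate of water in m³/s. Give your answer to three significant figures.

Q ≈ 0.00674 m³/s

Rearranging: Q = [h_f·C^1.852·D^4.8704 / (10.67·L)]^(1/1.852)
Q = [26.4·128^1.852·0.0685^4.8704 / (10.67·443)]^0.540 = 0.006742 m³/s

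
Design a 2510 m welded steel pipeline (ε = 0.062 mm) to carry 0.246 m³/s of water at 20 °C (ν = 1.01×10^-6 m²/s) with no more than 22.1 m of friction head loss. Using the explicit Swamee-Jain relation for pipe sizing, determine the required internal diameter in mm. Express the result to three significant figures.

Swamee-Jain (Type III): D = 0.66·[ε^1.25·(LQ²/(gh_f))^4.75 + ν·Q^9.4·(L/(gh_f))^5.2]^0.04
LQ²/(gh_f) = 0.7006; L/(gh_f) = 11.58
Term 1 = ε^1.25·(…)^4.75 = 1.02×10^-6; Term 2 = ν·Q^9.4·(…)^5.2 = 6.45×10^-7
D = 0.66·(1.02×10^-6 + 6.45×10^-7)^0.04 = 0.3876 m = 388 mm
Check: V = 2.09 m/s, Re = 8.00×10^5, f = 0.01453, h_f = 20.9 m ≈ 22.1 m ✓

D ≈ 388 mm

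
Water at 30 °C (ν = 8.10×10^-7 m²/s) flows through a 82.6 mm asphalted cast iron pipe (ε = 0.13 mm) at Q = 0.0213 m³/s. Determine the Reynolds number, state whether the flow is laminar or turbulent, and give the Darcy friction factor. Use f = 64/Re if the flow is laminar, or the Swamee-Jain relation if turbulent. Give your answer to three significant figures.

Re ≈ 4.05×10^5; turbulent; f ≈ 0.0227

V = 4Q/(πD²) = 3.975 m/s
Re = VD/ν = 3.975·0.0826/8.10×10^-7 = 4.05×10^5
Re > 4000 → turbulent; ε/D = 0.00157
Swamee-Jain: f = 0.02266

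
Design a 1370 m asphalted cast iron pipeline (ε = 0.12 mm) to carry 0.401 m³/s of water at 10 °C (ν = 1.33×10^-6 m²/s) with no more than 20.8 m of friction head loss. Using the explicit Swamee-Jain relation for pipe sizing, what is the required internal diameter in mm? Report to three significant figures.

Swamee-Jain (Type III): D = 0.66·[ε^1.25·(LQ²/(gh_f))^4.75 + ν·Q^9.4·(L/(gh_f))^5.2]^0.04
LQ²/(gh_f) = 1.080; L/(gh_f) = 6.714
Term 1 = ε^1.25·(…)^4.75 = 1.81×10^-5; Term 2 = ν·Q^9.4·(…)^5.2 = 4.94×10^-6
D = 0.66·(1.81×10^-5 + 4.94×10^-6)^0.04 = 0.4305 m = 431 mm
Check: V = 2.75 m/s, Re = 8.92×10^5, f = 0.01565, h_f = 19.3 m ≈ 20.8 m ✓

D ≈ 431 mm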